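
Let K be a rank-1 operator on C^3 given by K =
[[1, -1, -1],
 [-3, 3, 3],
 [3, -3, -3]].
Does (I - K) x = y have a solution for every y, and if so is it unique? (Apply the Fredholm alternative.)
(I - K) is singular (det(I - K) = 0, i.e. 1 ∈ sigma(K)). (I - K) x = y is solvable iff y ⊥ ker((I - K)^*) = span{(1, -1, -1)}, i.e. iff y_1 - y_2 - y_3 = 0. When solvable, the solutions are x = y + c·(1, -3, 3), c arbitrary (ker(I - K) = span{(1, -3, 3)}, dimension 1).

K has rank 1, so it is an outer product K = u v^T: every row of K is a multiple of one row vector. Reading off the entries, u = (1, -3, 3) and v = (1, -1, -1) (row i of K equals u_i·v^T). A rank-one matrix u v^T satisfies K u = u (v·u) and kills the (2)-dimensional subspace v^⊥, so its characteristic polynomial is lambda^2 (lambda - v·u) with v·u = tr K = 1. Hence the eigenvalues of I - K are 1 (multiplicity 2) and 1 - (1) = 0, so det(I - K) = 0. (Direct check: I - K =
[[0, 1, 1],
 [3, -2, -3],
 [-3, 3, 4]]
has determinant 0.) So 1 is an eigenvalue of K and (I - K) is not invertible. The finite-dimensional Fredholm alternative says: either (I - K) is invertible, or ker(I - K) ≠ {0} and then range(I - K) = ker((I - K)^*)^⊥, with dim ker(I - K) = dim ker((I - K)^*). We are in the second case, so we need both kernels. Kernel of I - K: (I - K) u = u - u (v·u) = u - u = 0, so ker(I - K) = span{u} = span{(1, -3, 3)} (it is exactly 1-dimensional because rank(I - K) = 2). Kernel of the adjoint: K is real, so (I - K)^* = I - K^T = I - v u^T, and (I - v u^T) v = v - v (u·v) = 0; hence ker((I - K)^*) = span{v} = span{(1, -1, -1)}. Therefore (I - K) x = y is solvable iff <y, v> = 0, i.e. iff y_1 - y_2 - y_3 = 0. When this holds, K y = u (v·y) = 0, so (I - K) y = y and x = y is a particular solution; the full solution set is the line x = y + c·u = y + c·(1, -3, 3), c ∈ C.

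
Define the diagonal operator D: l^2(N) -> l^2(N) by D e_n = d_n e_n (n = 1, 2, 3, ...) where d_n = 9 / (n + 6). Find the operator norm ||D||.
||D|| = 9/7 (attained at n = 1)

For D diagonal, ||D|| = sup_n |d_n| = sup_n 9/(n + 6). This is positive and strictly decreasing in n, so the supremum is attained at n = 1: d_1 = 9/(1 + 6) = 9/7. Hence ||D|| = 9/7.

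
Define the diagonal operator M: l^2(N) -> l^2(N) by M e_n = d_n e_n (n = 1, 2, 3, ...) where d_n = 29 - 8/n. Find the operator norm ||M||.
||M|| = 29

For a diagonal operator on l^2 with entries d_n, ||M|| = sup_n |d_n|. Here d_1 = 21, d_2 = 25, ..., and d_n = 29 - 8/n increases monotonically toward 29. All terms lie in [21, 29), so |d_n| = d_n and the supremum is the limit 29, which is not attained by any individual d_n. Hence ||M|| = 29.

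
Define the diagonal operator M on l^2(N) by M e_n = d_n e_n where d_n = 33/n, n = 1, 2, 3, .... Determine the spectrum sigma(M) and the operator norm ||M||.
sigma(M) = {33/n : n ≥ 1} ∪ {0}; ||M|| = 33

A bounded diagonal operator on l^2 with diagonal entries d_n has spectrum equal to the closure of {d_n : n ≥ 1}: every d_n is an eigenvalue (with eigenvector e_n), so {d_n} ⊂ sigma(M); the spectrum is closed, so its closure is too; and for lambda not in the closure, (M - lambda I) has bounded inverse (the diagonal entries 1/(d_n - lambda) are bounded). For our sequence d_n = 33/n, n = 1, 2, 3, ...:
  - {d_n} = {33/n : n ≥ 1}; the only limit point is 0
  - closure = {33/n : n ≥ 1} ∪ {0}
For the norm: a diagonal operator has ||M|| = sup_n |d_n|. Here d_n = 33/n is positive and decreasing, so sup_n |d_n| = d_1 = 33. So ||M|| = 33.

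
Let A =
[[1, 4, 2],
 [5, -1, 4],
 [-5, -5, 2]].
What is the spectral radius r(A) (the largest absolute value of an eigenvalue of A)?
r(A) ≈ 6.0801

The eigenvalues of A are the roots of its characteristic polynomial. With M = A (coefficients from the trace, the sum of principal 2x2 minors, and det A):
  p(λ) = det(λ I - M) = λ^3 - 2λ^2 + 9λ + 162.
No integer candidate from the rational root theorem (±divisors of 162) is a root, so the roots are irrational. The cubic discriminant is Δ = -758484 < 0, so there is one real root and a complex-conjugate pair. p(-5) = -58 and p(-4) = 30 have opposite signs, so a root lies in (-5, -4); Newton's method refines it to λ ≈ -4.3822. Dividing out (λ - (-4.3822)) leaves approximately λ^2 - 6.3822λ + 36.9679. For λ^2 - 6.3822λ + 36.9679 the discriminant is -107.1393. It is negative, so the remaining roots are the complex-conjugate pair λ ≈ 3.1911 ± 5.1754i. Their product equals the constant term, so |λ|^2 ≈ 36.9679 and |λ| ≈ 6.0801.
Thus the eigenvalues (to 4 decimals) are -4.3822 (modulus 4.3822); 3.1911 ± 5.1754i (modulus 6.0801). The spectral radius is the largest modulus: r(A) ≈ 6.0801. (Cross-check: r(A) ≤ ||A||_2 ≈ 8.4601; equality holds whenever A is normal, though it can also hold for some non-normal A.)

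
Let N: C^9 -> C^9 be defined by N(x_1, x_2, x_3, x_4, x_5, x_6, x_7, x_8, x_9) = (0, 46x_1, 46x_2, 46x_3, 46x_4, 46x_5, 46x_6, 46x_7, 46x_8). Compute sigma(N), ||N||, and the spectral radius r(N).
sigma(N) = {0}; ||N|| = 46; r(N) = 0. (N is nilpotent with N^9 = 0.)

On C^9, N is a strictly lower-triangular matrix with 46 on the subdiagonal and zeros elsewhere, so its characteristic polynomial is lambda^9 and every eigenvalue is 0: sigma(N) = {0}. For the operator norm, N e_i = 46e_{i+1} for i = 1, ..., 8 and N e_9 = 0, so the singular values of N are 46 (with multiplicity 8) and 0; hence ||N|| = 46. The spectral radius r(N) = max|lambda| = 0. Note ||N|| > r(N) — characteristic of non-normal nilpotent operators. Indeed N^9 = 0.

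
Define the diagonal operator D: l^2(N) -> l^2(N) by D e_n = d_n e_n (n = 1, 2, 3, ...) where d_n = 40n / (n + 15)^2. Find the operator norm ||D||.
||D|| = 2/3 (attained at n = 15)

For D diagonal, ||D|| = sup_n |d_n|. Treat f(x) = 40x / (x + 15)^2 for real x > 0. By the quotient rule, f'(x) = 40(15 - x)/(x + 15)^3, which is positive for x < 15 and negative for x > 15. So f has a unique maximum at x = 15, and since 15 is a positive integer, the supremum over n ≥ 1 is attained at n = 15: d_15 = 40·15/(15 + 15)^2 = 40·15/900 = 2/3. Hence ||D|| = 2/3.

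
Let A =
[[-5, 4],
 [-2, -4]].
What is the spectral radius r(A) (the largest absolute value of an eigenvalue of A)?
r(A) = sqrt(28) ≈ 5.2915

The eigenvalues of A are the roots of its characteristic polynomial. With M = A (coefficients from the trace and determinant):
  p(λ) = det(λ I - M) = λ^2 + 9λ + 28.
For λ^2 + 9λ + 28 the discriminant is -31. It is negative, so the roots are the complex-conjugate pair λ = -9/2 ± (sqrt(31)/2) i ≈ -4.5 ± 2.7839i. For a conjugate pair the product of the roots equals the constant term, so |λ|^2 = 28 and |λ| = sqrt(28) ≈ 5.2915.
Thus the eigenvalues (to 4 decimals) are -4.5 ± 2.7839i (modulus 5.2915). The spectral radius is the largest modulus: r(A) = sqrt(28) ≈ 5.2915. (Cross-check: r(A) ≤ ||A||_2 ≈ 6.5264; equality holds whenever A is normal, though it can also hold for some non-normal A.)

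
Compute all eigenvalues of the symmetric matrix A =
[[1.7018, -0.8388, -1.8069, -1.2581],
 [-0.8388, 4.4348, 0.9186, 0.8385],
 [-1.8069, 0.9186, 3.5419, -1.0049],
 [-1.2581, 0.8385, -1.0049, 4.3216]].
sigma(A) ≈ {0, 3, 5, 6}

A is real symmetric, so its spectrum consists of real eigenvalues. Expanding the characteristic polynomial of the displayed matrix gives
  det(λ I - A) = p(λ) = λ^4 + (-14)λ^3 + (63)λ^2 + (-90.002)λ + (0).
Solving p(λ) = 0 yields eigenvalues ≈ 0, 3, 5, 6. (A is shown rounded to 4 decimals, so these recover the underlying integer eigenvalues to within that precision.)
Verification: the trace of A = 14 equals the sum of eigenvalues 14, and det(A) ≈ -0.0006 matches the eigenvalue product 0.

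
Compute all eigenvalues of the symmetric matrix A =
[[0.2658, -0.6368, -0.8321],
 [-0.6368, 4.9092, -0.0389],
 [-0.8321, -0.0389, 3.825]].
sigma(A) ≈ {0, 4, 5}

A is real symmetric, so its spectrum consists of real eigenvalues. Expanding the characteristic polynomial of the displayed matrix gives
  det(λ I - A) = p(λ) = λ^3 + (-9)λ^2 + (20)λ + (0).
Solving p(λ) = 0 yields eigenvalues ≈ 0, 4, 5. (A is shown rounded to 4 decimals, so these recover the underlying integer eigenvalues to within that precision.)
Verification: the trace of A = 9 equals the sum of eigenvalues 9, and det(A) ≈ -0.0007 matches the eigenvalue product 0.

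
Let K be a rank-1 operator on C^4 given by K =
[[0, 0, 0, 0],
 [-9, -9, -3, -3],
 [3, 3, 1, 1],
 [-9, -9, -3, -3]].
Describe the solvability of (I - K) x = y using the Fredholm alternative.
(I - K) is invertible (det(I - K) = 12 ≠ 0), so for every y in C^4 the equation (I - K) x = y has a unique solution.

K has rank 1, so it is an outer product K = u v^T: every row of K is a multiple of one row vector. Reading off the entries, u = (0, 3, -1, 3) and v = (-3, -3, -1, -1) (row i of K equals u_i·v^T). A rank-one matrix u v^T satisfies K u = u (v·u) and kills the (3)-dimensional subspace v^⊥, so its characteristic polynomial is lambda^3 (lambda - v·u) with v·u = tr K = -11. Hence the eigenvalues of I - K are 1 (multiplicity 3) and 1 - (-11) = 12, so det(I - K) = 12. (Direct check: I - K =
[[1, 0, 0, 0],
 [9, 10, 3, 3],
 [-3, -3, 0, -1],
 [9, 9, 3, 4]]
has determinant 12.) The finite-dimensional Fredholm alternative says: either (I - K) is invertible, or ker(I - K) ≠ {0} and then range(I - K) = ker((I - K)^*)^⊥, with dim ker(I - K) = dim ker((I - K)^*). Since det(I - K) ≠ 0, 1 is not an eigenvalue of K and ker(I - K) = {0}, so we are in the first case: for every y there is a unique x = (I - K)^(-1) y. Explicitly, by the Sherman–Morrison formula, (I - u v^T)^(-1) = I + u v^T/(1 - v·u), i.e. (I - K)^(-1) = I + K/(12).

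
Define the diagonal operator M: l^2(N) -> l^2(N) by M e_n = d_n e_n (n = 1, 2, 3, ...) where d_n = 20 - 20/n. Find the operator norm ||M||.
||M|| = 20

For a diagonal operator on l^2 with entries d_n, ||M|| = sup_n |d_n|. Here d_1 = 0, d_2 = 10, ..., and d_n = 20 - 20/n increases monotonically toward 20. All terms lie in [0, 20), so |d_n| = d_n and the supremum is the limit 20, which is not attained by any individual d_n. Hence ||M|| = 20.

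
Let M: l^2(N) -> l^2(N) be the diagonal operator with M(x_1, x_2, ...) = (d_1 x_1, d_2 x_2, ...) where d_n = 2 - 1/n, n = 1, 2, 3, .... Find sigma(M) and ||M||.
sigma(M) = {2 - 1/n : n ≥ 1} ∪ {2}; ||M|| = 2

A bounded diagonal operator on l^2 with diagonal entries d_n has spectrum equal to the closure of {d_n : n ≥ 1}: every d_n is an eigenvalue (with eigenvector e_n), so {d_n} ⊂ sigma(M); the spectrum is closed, so its closure is too; and for lambda not in the closure, (M - lambda I) has bounded inverse (the diagonal entries 1/(d_n - lambda) are bounded). For our sequence d_n = 2 - 1/n, n = 1, 2, 3, ...:
  - {d_n} = {2 - 1/n : n ≥ 1}; the only limit point is 2
  - closure = {2 - 1/n : n ≥ 1} ∪ {2}
For the norm: a diagonal operator has ||M|| = sup_n |d_n|. Here d_n = 2 - 1/n increases monotonically from d_1 = 1 toward 2, with all terms in [1, 2); so sup_n |d_n| = 2 (the supremum is the limit, not attained). So ||M|| = 2.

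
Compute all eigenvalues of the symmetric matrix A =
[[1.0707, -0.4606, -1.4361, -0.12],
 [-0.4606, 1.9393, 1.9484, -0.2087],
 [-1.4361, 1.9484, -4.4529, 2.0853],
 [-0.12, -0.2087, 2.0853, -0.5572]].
sigma(A) ≈ {-6, 0, 1, 3}

A is real symmetric, so its spectrum consists of real eigenvalues. Expanding the characteristic polynomial of the displayed matrix gives
  det(λ I - A) = p(λ) = λ^4 + (2)λ^3 + (-21)λ^2 + (18)λ + (0).
Solving p(λ) = 0 yields eigenvalues ≈ -6, 0, 1, 3. (A is shown rounded to 4 decimals, so these recover the underlying integer eigenvalues to within that precision.)
Verification: the trace of A = -2 equals the sum of eigenvalues -2, and det(A) ≈ 0.0000 matches the eigenvalue product 0.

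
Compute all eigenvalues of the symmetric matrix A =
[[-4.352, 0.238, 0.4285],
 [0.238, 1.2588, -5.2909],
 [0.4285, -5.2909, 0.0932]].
sigma(A) ≈ {-5, -4, 6}

A is real symmetric, so its spectrum consists of real eigenvalues. Expanding the characteristic polynomial of the displayed matrix gives
  det(λ I - A) = p(λ) = λ^3 + (3)λ^2 + (-34)λ + (-120.0021).
Solving p(λ) = 0 yields eigenvalues ≈ -5, -4, 6. (A is shown rounded to 4 decimals, so these recover the underlying integer eigenvalues to within that precision.)
Verification: the trace of A = -3 equals the sum of eigenvalues -3, and det(A) ≈ 120.0021 matches the eigenvalue product 120.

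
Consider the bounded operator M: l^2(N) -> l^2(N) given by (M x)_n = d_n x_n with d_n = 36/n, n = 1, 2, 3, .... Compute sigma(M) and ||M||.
sigma(M) = {36/n : n ≥ 1} ∪ {0}; ||M|| = 36

A bounded diagonal operator on l^2 with diagonal entries d_n has spectrum equal to the closure of {d_n : n ≥ 1}: every d_n is an eigenvalue (with eigenvector e_n), so {d_n} ⊂ sigma(M); the spectrum is closed, so its closure is too; and for lambda not in the closure, (M - lambda I) has bounded inverse (the diagonal entries 1/(d_n - lambda) are bounded). For our sequence d_n = 36/n, n = 1, 2, 3, ...:
  - {d_n} = {36/n : n ≥ 1}; the only limit point is 0
  - closure = {36/n : n ≥ 1} ∪ {0}
For the norm: a diagonal operator has ||M|| = sup_n |d_n|. Here d_n = 36/n is positive and decreasing, so sup_n |d_n| = d_1 = 36. So ||M|| = 36.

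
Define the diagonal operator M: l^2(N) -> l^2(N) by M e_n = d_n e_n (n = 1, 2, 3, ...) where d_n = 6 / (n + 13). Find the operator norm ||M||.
||M|| = 3/7 (attained at n = 1)

For M diagonal, ||M|| = sup_n |d_n| = sup_n 6/(n + 13). This is positive and strictly decreasing in n, so the supremum is attained at n = 1: d_1 = 6/(1 + 13) = 3/7. Hence ||M|| = 3/7.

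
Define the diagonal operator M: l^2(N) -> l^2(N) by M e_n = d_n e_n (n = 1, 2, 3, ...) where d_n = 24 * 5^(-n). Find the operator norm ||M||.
||M|| = 24/5 (attained at n = 1)

For M diagonal, ||M|| = sup_n |d_n|. The sequence d_n = 24 * 5^(-n) is positive and strictly decreasing (ratio 5^(-1) < 1), so the supremum is d_1 = 24/5. Hence ||M|| = 24/5.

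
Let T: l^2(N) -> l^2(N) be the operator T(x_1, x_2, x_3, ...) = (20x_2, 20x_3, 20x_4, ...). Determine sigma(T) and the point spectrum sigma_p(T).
sigma(T) = closed disk {z in C : |z| ≤ 20}; sigma_p(T) = open disk {z in C : |z| < 20}

Note T = 20·V where V is the unit left shift (V x)_k = x_{k+1}; so sigma(T) = 20·sigma(V) and ||T|| = 20||V||. ||T x||^2 = 400sum_{k≥2} |x_k|^2 ≤ 400||x||^2, with equality on {x : x_1 = 0}, so ||T|| = 20. For any lambda with |lambda| < 20, set r = lambda/20 (|r| < 1); the vector x = (1, r, r^2, ...) is in l^2 and satisfies T x = 20(r, r^2, ...) = lambda x, so lambda is an eigenvalue. On the boundary |lambda| = 20 the geometric series diverges, so no l^2 eigenvector exists, but these lambda lie in the approximate point spectrum. Hence sigma(T) is the closed disk of radius 20 and sigma_p(T) is the open disk.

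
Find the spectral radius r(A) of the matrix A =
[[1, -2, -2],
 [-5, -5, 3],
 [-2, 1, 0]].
r(A) ≈ 6.4689

The eigenvalues of A are the roots of its characteristic polynomial. With M = A (coefficients from the trace, the sum of principal 2x2 minors, and det A):
  p(λ) = det(λ I - M) = λ^3 + 4λ^2 - 22λ - 39.
No integer candidate from the rational root theorem (±divisors of 39) is a root, so the roots are irrational. The cubic discriminant is Δ = 81029 > 0, so there are three distinct real roots. p(-7) = -32 and p(-6) = 21 have opposite signs, so a root lies in (-7, -6); Newton's method refines it to λ ≈ -6.4689. p(-2) = 13 and p(-1) = -14 have opposite signs, so a root lies in (-2, -1); Newton's method refines it to λ ≈ -1.5138. p(3) = -42 and p(4) = 1 have opposite signs, so a root lies in (3, 4); Newton's method refines it to λ ≈ 3.9827. Check (Vieta): the three roots sum to -4, matching tr M = -4.
Thus the eigenvalues (to 4 decimals) are -6.4689 (modulus 6.4689); -1.5138 (modulus 1.5138); 3.9827 (modulus 3.9827). The spectral radius is the largest modulus: r(A) ≈ 6.4689. (Cross-check: r(A) ≤ ||A||_2 ≈ 7.7134; equality holds whenever A is normal, though it can also hold for some non-normal A.)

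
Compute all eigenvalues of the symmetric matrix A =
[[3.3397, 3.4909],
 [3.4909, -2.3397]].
sigma(A) ≈ {-4, 5}

A is real symmetric, so its spectrum consists of real eigenvalues. Expanding the characteristic polynomial of the displayed matrix gives
  det(λ I - A) = p(λ) = λ^2 + (-1)λ + (-20).
Solving p(λ) = 0 yields eigenvalues ≈ -4, 5. (A is shown rounded to 4 decimals, so these recover the underlying integer eigenvalues to within that precision.)
Verification: the trace of A = 1 equals the sum of eigenvalues 1, and det(A) ≈ -20.0003 matches the eigenvalue product -20.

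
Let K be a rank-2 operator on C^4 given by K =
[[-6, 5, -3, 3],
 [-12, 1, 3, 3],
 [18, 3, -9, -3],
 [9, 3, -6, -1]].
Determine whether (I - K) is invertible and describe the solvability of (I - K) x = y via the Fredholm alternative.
(I - K) is invertible (det(I - K) = 120 ≠ 0), so for every y in C^4 the equation (I - K) x = y has a unique solution.

K has rank 2 and factors as K = U V^T = u1 v1^T + u2 v2^T with u1 = (3, 3, -3, -1), v1 = (-3, 1, 0, 1), u2 = (-1, 1, -3, -2), v2 = (-3, -2, 3, 0) (multiplying out reproduces the displayed K). The nonzero eigenvalues of U V^T coincide with those of the 2 x 2 matrix G = V^T U = [[v1·u1, v1·u2], [v2·u1, v2·u2]] = [[-7, 2], [-24, -8]], and by the Sylvester determinant identity det(I_4 - U V^T) = det(I_2 - V^T U) = det([[8, -2], [24, 9]]) = (8)(9) - (-2)(24) = 120. (Direct check: I - K =
[[7, -5, 3, -3],
 [12, 0, -3, -3],
 [-18, -3, 10, 3],
 [-9, -3, 6, 2]]
has determinant 120.) The finite-dimensional Fredholm alternative says: either (I - K) is invertible, or ker(I - K) ≠ {0} and then range(I - K) = ker((I - K)^*)^⊥, with dim ker(I - K) = dim ker((I - K)^*). Since det(I - K) ≠ 0, 1 is not an eigenvalue of K and ker(I - K) = {0}, so we are in the first case: for every y there is a unique x = (I - K)^(-1) y. (Explicitly, by the Woodbury identity, (I - U V^T)^(-1) = I + U (I_2 - G)^(-1) V^T.)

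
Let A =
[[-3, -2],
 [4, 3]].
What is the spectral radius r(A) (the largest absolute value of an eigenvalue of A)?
r(A) = 1

The eigenvalues of A are the roots of its characteristic polynomial. With M = A (coefficients from the trace and determinant):
  p(λ) = det(λ I - M) = λ^2 - 1.
For λ^2 - 1 the discriminant is 4. It is a perfect square (2^2), so the roots are rational: λ = (0 ± 2)/2 = 1, -1.
Thus the eigenvalues (to 4 decimals) are 1 (modulus 1); -1 (modulus 1). The spectral radius is the largest modulus: r(A) = 1. (Cross-check: r(A) ≤ ||A||_2 ≈ 6.1623; equality holds whenever A is normal, though it can also hold for some non-normal A.)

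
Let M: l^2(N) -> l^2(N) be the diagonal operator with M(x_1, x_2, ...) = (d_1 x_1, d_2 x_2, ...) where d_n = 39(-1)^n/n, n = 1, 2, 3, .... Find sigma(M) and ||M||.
sigma(M) = {39(-1)^n/n : n ≥ 1} ∪ {0}; ||M|| = 39

A bounded diagonal operator on l^2 with diagonal entries d_n has spectrum equal to the closure of {d_n : n ≥ 1}: every d_n is an eigenvalue (with eigenvector e_n), so {d_n} ⊂ sigma(M); the spectrum is closed, so its closure is too; and for lambda not in the closure, (M - lambda I) has bounded inverse (the diagonal entries 1/(d_n - lambda) are bounded). For our sequence d_n = 39(-1)^n/n, n = 1, 2, 3, ...:
  - {d_n} = {39(-1)^n/n : n ≥ 1}; the only limit point is 0
  - closure = {39(-1)^n/n : n ≥ 1} ∪ {0}
For the norm: a diagonal operator has ||M|| = sup_n |d_n|. Here |d_n| = 39/n is decreasing, so sup_n |d_n| = |d_1| = 39. So ||M|| = 39.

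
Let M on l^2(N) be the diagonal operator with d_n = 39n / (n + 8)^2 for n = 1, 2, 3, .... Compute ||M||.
||M|| = 39/32 (attained at n = 8)

For M diagonal, ||M|| = sup_n |d_n|. Treat f(x) = 39x / (x + 8)^2 for real x > 0. By the quotient rule, f'(x) = 39(8 - x)/(x + 8)^3, which is positive for x < 8 and negative for x > 8. So f has a unique maximum at x = 8, and since 8 is a positive integer, the supremum over n ≥ 1 is attained at n = 8: d_8 = 39·8/(8 + 8)^2 = 39·8/256 = 39/32. Hence ||M|| = 39/32.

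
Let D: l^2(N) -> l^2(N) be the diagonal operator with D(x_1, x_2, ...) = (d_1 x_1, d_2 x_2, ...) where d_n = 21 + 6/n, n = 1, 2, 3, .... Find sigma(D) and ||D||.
sigma(D) = {21 + 6/n : n ≥ 1} ∪ {21}; ||D|| = 27

A bounded diagonal operator on l^2 with diagonal entries d_n has spectrum equal to the closure of {d_n : n ≥ 1}: every d_n is an eigenvalue (with eigenvector e_n), so {d_n} ⊂ sigma(D); the spectrum is closed, so its closure is too; and for lambda not in the closure, (D - lambda I) has bounded inverse (the diagonal entries 1/(d_n - lambda) are bounded). For our sequence d_n = 21 + 6/n, n = 1, 2, 3, ...:
  - {d_n} = {21 + 6/n : n ≥ 1}; the only limit point is 21
  - closure = {21 + 6/n : n ≥ 1} ∪ {21}
For the norm: a diagonal operator has ||D|| = sup_n |d_n|. Here d_n = 21 + 6/n is positive and decreasing, so sup_n |d_n| = d_1 = 21 + 6 = 27. So ||D|| = 27.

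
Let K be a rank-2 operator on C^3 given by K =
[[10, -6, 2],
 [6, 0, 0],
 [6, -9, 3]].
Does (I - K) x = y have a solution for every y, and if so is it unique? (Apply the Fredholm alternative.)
(I - K) is invertible (det(I - K) = 42 ≠ 0), so for every y in C^3 the equation (I - K) x = y has a unique solution.

K has rank 2 and factors as K = U V^T = u1 v1^T + u2 v2^T with u1 = (-3, -3, 0), v1 = (-2, 0, 0), u2 = (2, 0, 3), v2 = (2, -3, 1) (multiplying out reproduces the displayed K). The nonzero eigenvalues of U V^T coincide with those of the 2 x 2 matrix G = V^T U = [[v1·u1, v1·u2], [v2·u1, v2·u2]] = [[6, -4], [3, 7]], and by the Sylvester determinant identity det(I_3 - U V^T) = det(I_2 - V^T U) = det([[-5, 4], [-3, -6]]) = (-5)(-6) - (4)(-3) = 42. (Direct check: I - K =
[[-9, 6, -2],
 [-6, 1, 0],
 [-6, 9, -2]]
has determinant 42.) The finite-dimensional Fredholm alternative says: either (I - K) is invertible, or ker(I - K) ≠ {0} and then range(I - K) = ker((I - K)^*)^⊥, with dim ker(I - K) = dim ker((I - K)^*). Since det(I - K) ≠ 0, 1 is not an eigenvalue of K and ker(I - K) = {0}, so we are in the first case: for every y there is a unique x = (I - K)^(-1) y. (Explicitly, by the Woodbury identity, (I - U V^T)^(-1) = I + U (I_2 - G)^(-1) V^T.)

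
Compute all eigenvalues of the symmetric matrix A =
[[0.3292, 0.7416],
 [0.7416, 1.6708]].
sigma(A) ≈ {0, 2}

A is real symmetric, so its spectrum consists of real eigenvalues. Expanding the characteristic polynomial of the displayed matrix gives
  det(λ I - A) = p(λ) = λ^2 + (-2)λ + (0).
Solving p(λ) = 0 yields eigenvalues ≈ 0, 2. (A is shown rounded to 4 decimals, so these recover the underlying integer eigenvalues to within that precision.)
Verification: the trace of A = 2 equals the sum of eigenvalues 2, and det(A) ≈ 0.0001 matches the eigenvalue product 0.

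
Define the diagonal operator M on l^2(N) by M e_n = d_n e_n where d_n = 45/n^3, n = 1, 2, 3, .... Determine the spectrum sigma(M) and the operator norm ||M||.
sigma(M) = {45/n^3 : n ≥ 1} ∪ {0}; ||M|| = 45

A bounded diagonal operator on l^2 with diagonal entries d_n has spectrum equal to the closure of {d_n : n ≥ 1}: every d_n is an eigenvalue (with eigenvector e_n), so {d_n} ⊂ sigma(M); the spectrum is closed, so its closure is too; and for lambda not in the closure, (M - lambda I) has bounded inverse (the diagonal entries 1/(d_n - lambda) are bounded). For our sequence d_n = 45/n^3, n = 1, 2, 3, ...:
  - {d_n} = {45/n^3 : n ≥ 1}; the only limit point is 0
  - closure = {45/n^3 : n ≥ 1} ∪ {0}
For the norm: a diagonal operator has ||M|| = sup_n |d_n|. Here d_n = 45/n^3 is positive and decreasing, so sup_n |d_n| = d_1 = 45. So ||M|| = 45.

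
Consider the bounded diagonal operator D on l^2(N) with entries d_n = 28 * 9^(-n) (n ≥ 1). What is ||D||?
||D|| = 28/9 (attained at n = 1)

For D diagonal, ||D|| = sup_n |d_n|. The sequence d_n = 28 * 9^(-n) is positive and strictly decreasing (ratio 9^(-1) < 1), so the supremum is d_1 = 28/9. Hence ||D|| = 28/9.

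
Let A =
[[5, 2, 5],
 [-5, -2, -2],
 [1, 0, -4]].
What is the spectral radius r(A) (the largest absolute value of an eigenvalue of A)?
r(A) ≈ 4.4892

The eigenvalues of A are the roots of its characteristic polynomial. With M = A (coefficients from the trace, the sum of principal 2x2 minors, and det A):
  p(λ) = det(λ I - M) = λ^3 + λ^2 - 17λ - 6.
No integer candidate from the rational root theorem (±divisors of 6) is a root, so the roots are irrational. The cubic discriminant is Δ = 20829 > 0, so there are three distinct real roots. p(-5) = -21 and p(-4) = 14 have opposite signs, so a root lies in (-5, -4); Newton's method refines it to λ ≈ -4.4892. p(-1) = 11 and p(0) = -6 have opposite signs, so a root lies in (-1, 0); Newton's method refines it to λ ≈ -0.3483. p(3) = -21 and p(4) = 6 have opposite signs, so a root lies in (3, 4); Newton's method refines it to λ ≈ 3.8375. Check (Vieta): the three roots sum to -1, matching tr M = -1.
Thus the eigenvalues (to 4 decimals) are -4.4892 (modulus 4.4892); -0.3483 (modulus 0.3483); 3.8375 (modulus 3.8375). The spectral radius is the largest modulus: r(A) ≈ 4.4892. (Cross-check: r(A) ≤ ||A||_2 ≈ 9.3069; equality holds whenever A is normal, though it can also hold for some non-normal A.)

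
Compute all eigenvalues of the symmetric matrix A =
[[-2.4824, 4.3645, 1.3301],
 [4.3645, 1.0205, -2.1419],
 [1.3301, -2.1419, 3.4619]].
sigma(A) ≈ {-6, 3, 5}

A is real symmetric, so its spectrum consists of real eigenvalues. Expanding the characteristic polynomial of the displayed matrix gives
  det(λ I - A) = p(λ) = λ^3 + (-2)λ^2 + (-33)λ + (90).
Solving p(λ) = 0 yields eigenvalues ≈ -6, 3, 5. (A is shown rounded to 4 decimals, so these recover the underlying integer eigenvalues to within that precision.)
Verification: the trace of A = 2 equals the sum of eigenvalues 2, and det(A) ≈ -90.0005 matches the eigenvalue product -90.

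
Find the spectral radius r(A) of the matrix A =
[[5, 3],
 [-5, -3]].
r(A) = 2

The eigenvalues of A are the roots of its characteristic polynomial. With M = A (coefficients from the trace and determinant):
  p(λ) = det(λ I - M) = λ^2 - 2λ.
For λ^2 - 2λ the discriminant is 4. It is a perfect square (2^2), so the roots are rational: λ = (2 ± 2)/2 = 2, 0.
Thus the eigenvalues (to 4 decimals) are 2 (modulus 2); 0 (modulus 0). The spectral radius is the largest modulus: r(A) = 2. (Cross-check: r(A) ≤ ||A||_2 ≈ 8.2462; equality holds whenever A is normal, though it can also hold for some non-normal A.)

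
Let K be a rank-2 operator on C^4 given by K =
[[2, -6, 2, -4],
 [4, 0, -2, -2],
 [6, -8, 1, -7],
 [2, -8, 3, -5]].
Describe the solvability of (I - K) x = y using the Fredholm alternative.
(I - K) is invertible (det(I - K) = -1 ≠ 0), so for every y in C^4 the equation (I - K) x = y has a unique solution.

K has rank 2 and factors as K = U V^T = u1 v1^T + u2 v2^T with u1 = (-2, 2, -1, -3), v1 = (0, 2, -1, 1), u2 = (-1, -2, -3, -1), v2 = (-2, 2, 0, 2) (multiplying out reproduces the displayed K). The nonzero eigenvalues of U V^T coincide with those of the 2 x 2 matrix G = V^T U = [[v1·u1, v1·u2], [v2·u1, v2·u2]] = [[2, -2], [2, -4]], and by the Sylvester determinant identity det(I_4 - U V^T) = det(I_2 - V^T U) = det([[-1, 2], [-2, 5]]) = (-1)(5) - (2)(-2) = -1. (Direct check: I - K =
[[-1, 6, -2, 4],
 [-4, 1, 2, 2],
 [-6, 8, 0, 7],
 [-2, 8, -3, 6]]
has determinant -1.) The finite-dimensional Fredholm alternative says: either (I - K) is invertible, or ker(I - K) ≠ {0} and then range(I - K) = ker((I - K)^*)^⊥, with dim ker(I - K) = dim ker((I - K)^*). Since det(I - K) ≠ 0, 1 is not an eigenvalue of K and ker(I - K) = {0}, so we are in the first case: for every y there is a unique x = (I - K)^(-1) y. (Explicitly, by the Woodbury identity, (I - U V^T)^(-1) = I + U (I_2 - G)^(-1) V^T.)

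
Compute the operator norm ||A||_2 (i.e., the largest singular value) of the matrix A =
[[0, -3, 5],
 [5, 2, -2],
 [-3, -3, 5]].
||A||_2 ≈ 9.611 (= sqrt(largest eigenvalue of A^T A))

||A||_2 = sigma_max(A) = sqrt(lambda_max(A^T A)). Form the symmetric matrix M = A^T A =
[[34, 19, -25],
 [19, 22, -34],
 [-25, -34, 54]].
Its characteristic polynomial (trace, sum of principal 2x2 minors, determinant of M give the coefficients) is
  p(λ) = det(λ I - M) = λ^3 - 110λ^2 + 1630λ - 144.
No integer candidate from the rational root theorem (±divisors of 144) is a root, so the roots are irrational. The cubic discriminant is Δ = 14523031728 > 0, so there are three distinct real roots. p(0) = -144 and p(1) = 1377 have opposite signs, so a root lies in (0, 1); Newton's method refines it to λ ≈ 0.0889. p(17) = 689 and p(18) = -612 have opposite signs, so a root lies in (17, 18); Newton's method refines it to λ ≈ 17.5406. p(92) = -2536 and p(93) = 4413 have opposite signs, so a root lies in (92, 93); Newton's method refines it to λ ≈ 92.3706. Check (Vieta): the three roots sum to 110, matching tr M = 110.
So the eigenvalues of A^T A are ≈ 0.0889, 17.5406, 92.3706 (all ≥ 0, as they must be for A^T A). The largest is λ_max ≈ 92.3706, hence ||A||_2 = sqrt(λ_max) ≈ 9.611.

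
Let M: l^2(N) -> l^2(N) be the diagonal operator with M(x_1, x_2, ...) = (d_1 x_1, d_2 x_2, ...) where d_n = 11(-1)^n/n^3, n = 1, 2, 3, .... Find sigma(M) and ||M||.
sigma(M) = {11(-1)^n/n^3 : n ≥ 1} ∪ {0}; ||M|| = 11

A bounded diagonal operator on l^2 with diagonal entries d_n has spectrum equal to the closure of {d_n : n ≥ 1}: every d_n is an eigenvalue (with eigenvector e_n), so {d_n} ⊂ sigma(M); the spectrum is closed, so its closure is too; and for lambda not in the closure, (M - lambda I) has bounded inverse (the diagonal entries 1/(d_n - lambda) are bounded). For our sequence d_n = 11(-1)^n/n^3, n = 1, 2, 3, ...:
  - {d_n} = {11(-1)^n/n^3 : n ≥ 1}; the only limit point is 0
  - closure = {11(-1)^n/n^3 : n ≥ 1} ∪ {0}
For the norm: a diagonal operator has ||M|| = sup_n |d_n|. Here |d_n| = 11/n^3 is decreasing, so sup_n |d_n| = |d_1| = 11. So ||M|| = 11.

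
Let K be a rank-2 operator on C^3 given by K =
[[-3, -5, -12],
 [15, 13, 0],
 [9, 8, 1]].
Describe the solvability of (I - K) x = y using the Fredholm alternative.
(I - K) is invertible (det(I - K) = 144 ≠ 0), so for every y in C^3 the equation (I - K) x = y has a unique solution.

K has rank 2 and factors as K = U V^T = u1 v1^T + u2 v2^T with u1 = (-3, 3, 2), v1 = (3, 3, 2), u2 = (-2, -2, -1), v2 = (-3, -2, 3) (multiplying out reproduces the displayed K). The nonzero eigenvalues of U V^T coincide with those of the 2 x 2 matrix G = V^T U = [[v1·u1, v1·u2], [v2·u1, v2·u2]] = [[4, -14], [9, 7]], and by the Sylvester determinant identity det(I_3 - U V^T) = det(I_2 - V^T U) = det([[-3, 14], [-9, -6]]) = (-3)(-6) - (14)(-9) = 144. (Direct check: I - K =
[[4, 5, 12],
 [-15, -12, 0],
 [-9, -8, 0]]
has determinant 144.) The finite-dimensional Fredholm alternative says: either (I - K) is invertible, or ker(I - K) ≠ {0} and then range(I - K) = ker((I - K)^*)^⊥, with dim ker(I - K) = dim ker((I - K)^*). Since det(I - K) ≠ 0, 1 is not an eigenvalue of K and ker(I - K) = {0}, so we are in the first case: for every y there is a unique x = (I - K)^(-1) y. (Explicitly, by the Woodbury identity, (I - U V^T)^(-1) = I + U (I_2 - G)^(-1) V^T.)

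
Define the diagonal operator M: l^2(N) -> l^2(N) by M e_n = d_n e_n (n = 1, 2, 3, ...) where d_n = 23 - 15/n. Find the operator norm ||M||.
||M|| = 23

For a diagonal operator on l^2 with entries d_n, ||M|| = sup_n |d_n|. Here d_1 = 8, d_2 = 31/2, ..., and d_n = 23 - 15/n increases monotonically toward 23. All terms lie in [8, 23), so |d_n| = d_n and the supremum is the limit 23, which is not attained by any individual d_n. Hence ||M|| = 23.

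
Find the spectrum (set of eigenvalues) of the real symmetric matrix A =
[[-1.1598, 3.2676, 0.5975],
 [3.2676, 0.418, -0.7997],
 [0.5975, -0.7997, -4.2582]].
sigma(A) ≈ {-5, -3, 3}

A is real symmetric, so its spectrum consists of real eigenvalues. Expanding the characteristic polynomial of the displayed matrix gives
  det(λ I - A) = p(λ) = λ^3 + (5)λ^2 + (-9)λ + (-45).
Solving p(λ) = 0 yields eigenvalues ≈ -5, -3, 3. (A is shown rounded to 4 decimals, so these recover the underlying integer eigenvalues to within that precision.)
Verification: the trace of A = -5 equals the sum of eigenvalues -5, and det(A) ≈ 44.9999 matches the eigenvalue product 45.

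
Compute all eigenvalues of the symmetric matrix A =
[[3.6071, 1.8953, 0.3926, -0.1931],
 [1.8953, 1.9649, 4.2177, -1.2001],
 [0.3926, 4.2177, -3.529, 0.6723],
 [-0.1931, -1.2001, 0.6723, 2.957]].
sigma(A) ≈ {-6, 2, 3, 6}

A is real symmetric, so its spectrum consists of real eigenvalues. Expanding the characteristic polynomial of the displayed matrix gives
  det(λ I - A) = p(λ) = λ^4 + (-5)λ^3 + (-30)λ^2 + (179.9973)λ + (-215.9954).
Solving p(λ) = 0 yields eigenvalues ≈ -6, 2, 3, 6. (A is shown rounded to 4 decimals, so these recover the underlying integer eigenvalues to within that precision.)
Verification: the trace of A = 5 equals the sum of eigenvalues 5, and det(A) ≈ -215.9954 matches the eigenvalue product -216.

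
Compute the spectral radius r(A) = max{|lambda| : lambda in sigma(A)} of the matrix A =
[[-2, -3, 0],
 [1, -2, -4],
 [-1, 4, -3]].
r(A) ≈ 4.8213

The eigenvalues of A are the roots of its characteristic polynomial. With M = A (coefficients from the trace, the sum of principal 2x2 minors, and det A):
  p(λ) = det(λ I - M) = λ^3 + 7λ^2 + 35λ + 65.
No integer candidate from the rational root theorem (±divisors of 65) is a root, so the roots are irrational. The cubic discriminant is Δ = -28080 < 0, so there is one real root and a complex-conjugate pair. p(-3) = -4 and p(-2) = 15 have opposite signs, so a root lies in (-3, -2); Newton's method refines it to λ ≈ -2.7963. Dividing out (λ - (-2.7963)) leaves approximately λ^2 + 4.2037λ + 23.2452. For λ^2 + 4.2037λ + 23.2452 the discriminant is -75.3096. It is negative, so the remaining roots are the complex-conjugate pair λ ≈ -2.1019 ± 4.3391i. Their product equals the constant term, so |λ|^2 ≈ 23.2452 and |λ| ≈ 4.8213.
Thus the eigenvalues (to 4 decimals) are -2.7963 (modulus 2.7963); -2.1019 ± 4.3391i (modulus 4.8213). The spectral radius is the largest modulus: r(A) ≈ 4.8213. (Cross-check: r(A) ≤ ||A||_2 ≈ 5.611; equality holds whenever A is normal, though it can also hold for some non-normal A.)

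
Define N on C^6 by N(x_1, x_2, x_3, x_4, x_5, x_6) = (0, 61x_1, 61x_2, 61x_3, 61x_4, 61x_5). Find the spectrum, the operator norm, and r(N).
sigma(N) = {0}; ||N|| = 61; r(N) = 0. (N is nilpotent with N^6 = 0.)

On C^6, N is a strictly lower-triangular matrix with 61 on the subdiagonal and zeros elsewhere, so its characteristic polynomial is lambda^6 and every eigenvalue is 0: sigma(N) = {0}. For the operator norm, N e_i = 61e_{i+1} for i = 1, ..., 5 and N e_6 = 0, so the singular values of N are 61 (with multiplicity 5) and 0; hence ||N|| = 61. The spectral radius r(N) = max|lambda| = 0. Note ||N|| > r(N) — characteristic of non-normal nilpotent operators. Indeed N^6 = 0.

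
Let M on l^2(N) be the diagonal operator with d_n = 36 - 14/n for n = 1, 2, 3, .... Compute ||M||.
||M|| = 36

For a diagonal operator on l^2 with entries d_n, ||M|| = sup_n |d_n|. Here d_1 = 22, d_2 = 29, ..., and d_n = 36 - 14/n increases monotonically toward 36. All terms lie in [22, 36), so |d_n| = d_n and the supremum is the limit 36, which is not attained by any individual d_n. Hence ||M|| = 36.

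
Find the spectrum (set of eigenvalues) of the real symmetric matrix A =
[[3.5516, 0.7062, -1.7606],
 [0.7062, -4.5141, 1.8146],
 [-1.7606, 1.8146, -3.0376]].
sigma(A) ≈ {-6, -2, 4}

A is real symmetric, so its spectrum consists of real eigenvalues. Expanding the characteristic polynomial of the displayed matrix gives
  det(λ I - A) = p(λ) = λ^3 + (4)λ^2 + (-20)λ + (-48).
Solving p(λ) = 0 yields eigenvalues ≈ -6, -2, 4. (A is shown rounded to 4 decimals, so these recover the underlying integer eigenvalues to within that precision.)
Verification: the trace of A = -4 equals the sum of eigenvalues -4, and det(A) ≈ 48.0000 matches the eigenvalue product 48.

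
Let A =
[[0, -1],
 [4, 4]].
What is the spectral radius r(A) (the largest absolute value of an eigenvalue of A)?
r(A) = 2

The eigenvalues of A are the roots of its characteristic polynomial. With M = A (coefficients from the trace and determinant):
  p(λ) = det(λ I - M) = λ^2 - 4λ + 4.
For λ^2 - 4λ + 4 the discriminant is 0. It is a perfect square (0^2), so the roots are rational: λ = (4 ± 0)/2 = 2, 2.
Thus the eigenvalues (to 4 decimals) are 2 (modulus 2). The spectral radius is the largest modulus: r(A) = 2. (Cross-check: r(A) ≤ ||A||_2 ≈ 5.7016; equality holds whenever A is normal, though it can also hold for some non-normal A.)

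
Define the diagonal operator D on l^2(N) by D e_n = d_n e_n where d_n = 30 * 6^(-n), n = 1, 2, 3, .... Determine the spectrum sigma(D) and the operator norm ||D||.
sigma(D) = {30 * 6^(-n) : n ≥ 1} ∪ {0}; ||D|| = 5

A bounded diagonal operator on l^2 with diagonal entries d_n has spectrum equal to the closure of {d_n : n ≥ 1}: every d_n is an eigenvalue (with eigenvector e_n), so {d_n} ⊂ sigma(D); the spectrum is closed, so its closure is too; and for lambda not in the closure, (D - lambda I) has bounded inverse (the diagonal entries 1/(d_n - lambda) are bounded). For our sequence d_n = 30 * 6^(-n), n = 1, 2, 3, ...:
  - {d_n} = {30 * 6^(-n) : n ≥ 1}; the only limit point is 0
  - closure = {30 * 6^(-n) : n ≥ 1} ∪ {0}
For the norm: a diagonal operator has ||D|| = sup_n |d_n|. Here d_n = 30 * 6^(-n) is positive and decreasing, so sup_n |d_n| = d_1 = 30/6 = 5. So ||D|| = 5.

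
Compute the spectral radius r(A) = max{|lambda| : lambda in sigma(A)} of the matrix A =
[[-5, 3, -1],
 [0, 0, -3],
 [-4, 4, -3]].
r(A) = 3

The eigenvalues of A are the roots of its characteristic polynomial. With M = A (coefficients from the trace, the sum of principal 2x2 minors, and det A):
  p(λ) = det(λ I - M) = λ^3 + 8λ^2 + 23λ + 24.
By the rational root theorem any rational root is an integer divisor of 24. Testing λ = -3: p(-3) = -27 + 72 - 69 + 24 = 0, so λ = -3 is a root. Dividing out (λ + 3) leaves p(λ) = (λ + 3)(λ^2 + 5λ + 8). For λ^2 + 5λ + 8 the discriminant is -7. It is negative, so the roots are the complex-conjugate pair λ = -5/2 ± (sqrt(7)/2) i ≈ -2.5 ± 1.3229i. For a conjugate pair the product of the roots equals the constant term, so |λ|^2 = 8 and |λ| = sqrt(8) ≈ 2.8284.
Thus the eigenvalues (to 4 decimals) are -2.5 ± 1.3229i (modulus 2.8284); -3 (modulus 3). The spectral radius is the largest modulus: r(A) = 3. (Cross-check: r(A) ≤ ||A||_2 ≈ 8.6186; equality holds whenever A is normal, though it can also hold for some non-normal A.)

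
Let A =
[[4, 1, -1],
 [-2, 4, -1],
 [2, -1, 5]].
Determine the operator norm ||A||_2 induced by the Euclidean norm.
||A||_2 ≈ 6.3071 (= sqrt(largest eigenvalue of A^T A))

||A||_2 = sigma_max(A) = sqrt(lambda_max(A^T A)). Form the symmetric matrix M = A^T A =
[[24, -6, 8],
 [-6, 18, -10],
 [8, -10, 27]].
Its characteristic polynomial (trace, sum of principal 2x2 minors, determinant of M give the coefficients) is
  p(λ) = det(λ I - M) = λ^3 - 69λ^2 + 1366λ - 8100.
No integer candidate from the rational root theorem (±divisors of 8100) is a root, so the roots are irrational. The cubic discriminant is Δ = 15304532 > 0, so there are three distinct real roots. p(11) = -92 and p(12) = 84 have opposite signs, so a root lies in (11, 12); Newton's method refines it to λ ≈ 11.4738. p(17) = 94 and p(18) = -36 have opposite signs, so a root lies in (17, 18); Newton's method refines it to λ ≈ 17.7467. p(39) = -456 and p(40) = 140 have opposite signs, so a root lies in (39, 40); Newton's method refines it to λ ≈ 39.7795. Check (Vieta): the three roots sum to 69, matching tr M = 69.
So the eigenvalues of A^T A are ≈ 11.4738, 17.7467, 39.7795 (all ≥ 0, as they must be for A^T A). The largest is λ_max ≈ 39.7795, hence ||A||_2 = sqrt(λ_max) ≈ 6.3071.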